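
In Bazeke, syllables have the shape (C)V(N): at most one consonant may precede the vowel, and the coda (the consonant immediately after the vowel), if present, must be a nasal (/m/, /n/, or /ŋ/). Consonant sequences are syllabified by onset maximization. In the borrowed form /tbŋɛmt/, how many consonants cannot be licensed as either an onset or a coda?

3

Under (C)V(N), the unsyllabifiable consonants are /t/, /b/, /t/ (only a nasal (/m/, /n/, or /ŋ/) is licensed in coda position; onsets are limited to one consonant).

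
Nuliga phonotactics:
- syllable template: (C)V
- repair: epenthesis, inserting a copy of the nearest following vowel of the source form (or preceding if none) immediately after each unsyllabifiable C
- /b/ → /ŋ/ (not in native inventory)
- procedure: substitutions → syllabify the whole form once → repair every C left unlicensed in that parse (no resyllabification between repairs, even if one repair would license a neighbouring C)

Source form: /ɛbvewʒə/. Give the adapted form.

Substitution: /b/ → /ŋ/, giving /ɛŋvewʒə/.
Under (C)V, the unsyllabifiable consonants are /ŋ/, /w/ (no codas are permitted; onsets are limited to one consonant).
Inserting the epenthetic vowel yields /ŋ/ → /ŋe/, /w/ → /wə/.

ɛŋevewəʒə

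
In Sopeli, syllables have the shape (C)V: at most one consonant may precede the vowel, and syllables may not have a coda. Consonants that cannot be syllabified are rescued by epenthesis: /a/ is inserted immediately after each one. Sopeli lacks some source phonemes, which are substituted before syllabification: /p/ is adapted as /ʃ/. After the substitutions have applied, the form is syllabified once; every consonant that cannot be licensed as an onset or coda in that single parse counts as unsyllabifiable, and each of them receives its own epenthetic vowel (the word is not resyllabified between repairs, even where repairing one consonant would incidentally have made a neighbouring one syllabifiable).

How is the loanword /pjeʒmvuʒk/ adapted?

Substitution: /p/ → /ʃ/, giving /ʃjeʒmvuʒk/.
Under (C)V, the unsyllabifiable consonants are /ʃ/, /ʒ/, /m/, /ʒ/, /k/ (no codas are permitted; onsets are limited to one consonant).
Each unlicensed consonant becomes the onset of a new syllable: /ʃ/ → /ʃa/, /ʒ/ → /ʒa/, /m/ → /ma/, /ʒ/ → /ʒa/, /k/ → /ka/.

ʃajeʒamavuʒaka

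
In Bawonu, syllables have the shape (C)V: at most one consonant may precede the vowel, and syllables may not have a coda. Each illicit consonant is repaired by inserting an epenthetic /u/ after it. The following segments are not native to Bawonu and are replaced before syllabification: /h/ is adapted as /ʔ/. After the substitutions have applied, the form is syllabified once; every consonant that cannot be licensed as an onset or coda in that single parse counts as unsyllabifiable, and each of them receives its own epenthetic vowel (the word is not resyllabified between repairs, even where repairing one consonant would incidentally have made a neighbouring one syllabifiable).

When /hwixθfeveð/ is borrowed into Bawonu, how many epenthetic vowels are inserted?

4

After substitution the input is /ʔwixθfeveð/.
The unsyllabifiable consonants are /ʔ/, /x/, /θ/, /ð/; each receives one epenthetic vowel.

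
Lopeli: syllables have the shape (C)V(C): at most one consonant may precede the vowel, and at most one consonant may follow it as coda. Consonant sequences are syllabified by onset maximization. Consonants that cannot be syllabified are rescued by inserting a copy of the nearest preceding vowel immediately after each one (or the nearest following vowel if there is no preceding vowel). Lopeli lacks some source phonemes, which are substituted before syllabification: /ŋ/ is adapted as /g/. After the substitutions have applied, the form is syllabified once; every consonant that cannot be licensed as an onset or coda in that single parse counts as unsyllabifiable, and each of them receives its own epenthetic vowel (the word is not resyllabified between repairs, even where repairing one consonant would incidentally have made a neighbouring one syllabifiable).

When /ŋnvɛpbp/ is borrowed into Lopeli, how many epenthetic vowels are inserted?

After substitution the input is /gnvɛpbp/.
The unsyllabifiable consonants are /g/, /n/, /b/, /p/; each receives one epenthetic vowel.

4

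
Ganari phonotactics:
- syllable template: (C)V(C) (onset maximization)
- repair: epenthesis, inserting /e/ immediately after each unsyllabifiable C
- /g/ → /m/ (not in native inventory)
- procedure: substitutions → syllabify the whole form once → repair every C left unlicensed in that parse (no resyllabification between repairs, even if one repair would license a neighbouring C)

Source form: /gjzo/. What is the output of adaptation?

mejezo

Substitution: /g/ → /m/, giving /mjzo/.
The consonants /m/, /j/ cannot be parsed into a legal (C)V(C) syllable (at most one coda consonant is licensed; onsets are limited to one consonant).
Inserting the epenthetic vowel yields /m/ → /me/, /j/ → /je/.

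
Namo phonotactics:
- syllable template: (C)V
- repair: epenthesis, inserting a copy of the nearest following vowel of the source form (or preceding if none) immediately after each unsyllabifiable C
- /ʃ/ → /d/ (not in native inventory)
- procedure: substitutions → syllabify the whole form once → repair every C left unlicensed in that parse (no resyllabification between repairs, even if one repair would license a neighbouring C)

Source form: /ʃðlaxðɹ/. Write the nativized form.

Substitution: /ʃ/ → /d/, giving /dðlaxðɹ/.
Under (C)V, the unsyllabifiable consonants are /d/, /ð/, /x/, /ð/, /ɹ/ (no codas are permitted; onsets are limited to one consonant).
Epenthesis after each stranded consonant: /d/ → /da/, /ð/ → /ða/, /x/ → /xa/, /ð/ → /ða/, /ɹ/ → /ɹa/.

daðalaxaðaɹa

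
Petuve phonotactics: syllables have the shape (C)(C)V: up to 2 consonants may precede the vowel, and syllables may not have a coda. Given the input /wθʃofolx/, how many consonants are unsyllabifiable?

Under (C)(C)V, the unsyllabifiable consonants are /w/, /l/, /x/ (no codas are permitted; onsets may contain at most 2 consonants).

3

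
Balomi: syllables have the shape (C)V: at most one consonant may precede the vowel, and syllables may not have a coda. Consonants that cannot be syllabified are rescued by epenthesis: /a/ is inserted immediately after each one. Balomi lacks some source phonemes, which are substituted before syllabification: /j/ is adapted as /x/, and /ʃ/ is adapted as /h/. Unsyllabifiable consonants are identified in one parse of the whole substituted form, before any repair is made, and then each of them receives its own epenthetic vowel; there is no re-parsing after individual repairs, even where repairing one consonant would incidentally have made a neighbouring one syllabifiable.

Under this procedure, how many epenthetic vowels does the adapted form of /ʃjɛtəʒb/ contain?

After substitution the input is /hxɛtəʒb/.
The unsyllabifiable consonants are /h/, /ʒ/, /b/; each receives one epenthetic vowel.

3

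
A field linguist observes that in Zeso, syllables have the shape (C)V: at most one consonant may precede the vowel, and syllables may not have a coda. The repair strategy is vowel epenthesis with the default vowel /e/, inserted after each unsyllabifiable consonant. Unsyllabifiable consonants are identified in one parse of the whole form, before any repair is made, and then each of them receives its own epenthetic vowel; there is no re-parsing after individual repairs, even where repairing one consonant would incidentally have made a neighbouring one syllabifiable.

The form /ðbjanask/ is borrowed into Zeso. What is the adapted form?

ðebejanaseke

Syllabifying with onset maximization leaves /ð/, /b/, /s/, /k/ stranded (no codas are permitted; onsets are limited to one consonant).
Each unlicensed consonant becomes the onset of a new syllable: /ð/ → /ðe/, /b/ → /be/, /s/ → /se/, /k/ → /ke/.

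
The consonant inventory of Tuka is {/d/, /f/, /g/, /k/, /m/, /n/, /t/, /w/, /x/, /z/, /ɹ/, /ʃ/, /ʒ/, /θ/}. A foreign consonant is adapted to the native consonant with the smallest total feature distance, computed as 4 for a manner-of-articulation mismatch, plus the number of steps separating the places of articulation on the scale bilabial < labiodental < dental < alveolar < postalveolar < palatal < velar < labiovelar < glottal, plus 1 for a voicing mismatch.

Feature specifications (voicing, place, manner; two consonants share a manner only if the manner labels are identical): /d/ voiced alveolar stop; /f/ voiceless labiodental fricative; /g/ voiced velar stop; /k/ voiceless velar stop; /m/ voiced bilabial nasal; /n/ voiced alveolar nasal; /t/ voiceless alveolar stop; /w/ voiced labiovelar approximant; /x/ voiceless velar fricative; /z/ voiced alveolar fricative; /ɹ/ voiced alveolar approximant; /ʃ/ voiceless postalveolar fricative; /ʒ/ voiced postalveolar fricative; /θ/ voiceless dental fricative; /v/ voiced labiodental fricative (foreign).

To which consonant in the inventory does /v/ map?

f

/f/ is closest: same manner (fricative), place distance 0 (labiodental→labiodental), voicing differs (+1); total 1. Next closest is /z/ at distance 2.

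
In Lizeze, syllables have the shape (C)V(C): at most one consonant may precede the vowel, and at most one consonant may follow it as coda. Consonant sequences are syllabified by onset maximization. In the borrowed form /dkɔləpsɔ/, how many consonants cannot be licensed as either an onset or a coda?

1

Under (C)V(C), the unsyllabifiable consonants are /d/ (at most one coda consonant is licensed; onsets are limited to one consonant).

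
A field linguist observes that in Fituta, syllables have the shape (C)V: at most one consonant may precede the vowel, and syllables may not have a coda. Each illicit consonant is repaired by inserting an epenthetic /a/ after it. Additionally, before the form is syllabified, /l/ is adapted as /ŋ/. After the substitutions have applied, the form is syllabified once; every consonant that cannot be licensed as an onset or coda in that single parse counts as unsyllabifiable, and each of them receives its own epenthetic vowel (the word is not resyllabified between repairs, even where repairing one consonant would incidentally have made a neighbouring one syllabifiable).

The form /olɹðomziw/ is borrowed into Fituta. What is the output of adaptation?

oŋaɹaðomaziwa

Substitution: /l/ → /ŋ/, giving /oŋɹðomziw/.
Syllabifying with onset maximization leaves /ŋ/, /ɹ/, /m/, /w/ stranded (no codas are permitted; onsets are limited to one consonant).
Inserting the epenthetic vowel yields /ŋ/ → /ŋa/, /ɹ/ → /ɹa/, /m/ → /ma/, /w/ → /wa/.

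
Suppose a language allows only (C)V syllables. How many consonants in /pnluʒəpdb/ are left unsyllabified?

5

The consonants /p/, /n/, /p/, /d/, /b/ cannot be parsed into a legal (C)V syllable (no codas are permitted; onsets are limited to one consonant).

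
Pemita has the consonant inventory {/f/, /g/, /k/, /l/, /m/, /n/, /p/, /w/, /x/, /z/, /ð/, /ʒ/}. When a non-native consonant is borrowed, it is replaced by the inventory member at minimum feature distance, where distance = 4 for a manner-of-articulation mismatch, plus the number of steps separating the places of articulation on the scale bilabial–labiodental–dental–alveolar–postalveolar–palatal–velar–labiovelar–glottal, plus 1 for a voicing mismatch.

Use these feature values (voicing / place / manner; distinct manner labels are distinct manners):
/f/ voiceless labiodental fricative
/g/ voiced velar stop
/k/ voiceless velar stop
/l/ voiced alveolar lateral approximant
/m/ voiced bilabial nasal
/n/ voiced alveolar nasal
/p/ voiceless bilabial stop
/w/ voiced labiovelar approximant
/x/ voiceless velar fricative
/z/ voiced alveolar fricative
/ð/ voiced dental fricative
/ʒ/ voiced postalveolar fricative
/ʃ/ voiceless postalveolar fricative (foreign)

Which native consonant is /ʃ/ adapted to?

/ʒ/ is closest: same manner (fricative), place distance 0 (postalveolar→postalveolar), voicing differs (+1); total 1. Next closest is /x/ at distance 2.

ʒ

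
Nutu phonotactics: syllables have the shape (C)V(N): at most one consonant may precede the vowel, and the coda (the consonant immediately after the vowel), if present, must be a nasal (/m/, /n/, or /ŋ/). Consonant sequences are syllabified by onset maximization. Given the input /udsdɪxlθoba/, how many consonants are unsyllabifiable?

4

Syllabifying with onset maximization leaves /d/, /s/, /x/, /l/ stranded (only a nasal (/m/, /n/, or /ŋ/) is licensed in coda position; onsets are limited to one consonant).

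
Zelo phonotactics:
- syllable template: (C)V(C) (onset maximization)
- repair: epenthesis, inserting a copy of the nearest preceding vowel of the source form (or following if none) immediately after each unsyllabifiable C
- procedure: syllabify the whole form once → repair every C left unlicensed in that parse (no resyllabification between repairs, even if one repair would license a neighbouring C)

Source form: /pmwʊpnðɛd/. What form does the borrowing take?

pʊmʊwʊpnʊðɛd

Under (C)V(C), the unsyllabifiable consonants are /p/, /m/, /n/ (at most one coda consonant is licensed; onsets are limited to one consonant).
Inserting the epenthetic vowel yields /p/ → /pʊ/, /m/ → /mʊ/, /n/ → /nʊ/.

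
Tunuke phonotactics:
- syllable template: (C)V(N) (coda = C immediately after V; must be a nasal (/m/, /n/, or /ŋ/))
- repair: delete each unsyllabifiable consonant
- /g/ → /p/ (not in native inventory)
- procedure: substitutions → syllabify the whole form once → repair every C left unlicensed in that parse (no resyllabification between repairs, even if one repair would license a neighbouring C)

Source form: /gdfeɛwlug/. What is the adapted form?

feɛlu

Substitution: /g/ → /p/, giving /pdfeɛwlup/.
Syllabifying with onset maximization leaves /p/, /d/, /w/, /p/ stranded (only a nasal (/m/, /n/, or /ŋ/) is licensed in coda position; onsets are limited to one consonant).
Deletion applies to /p/, /d/, /w/, /p/.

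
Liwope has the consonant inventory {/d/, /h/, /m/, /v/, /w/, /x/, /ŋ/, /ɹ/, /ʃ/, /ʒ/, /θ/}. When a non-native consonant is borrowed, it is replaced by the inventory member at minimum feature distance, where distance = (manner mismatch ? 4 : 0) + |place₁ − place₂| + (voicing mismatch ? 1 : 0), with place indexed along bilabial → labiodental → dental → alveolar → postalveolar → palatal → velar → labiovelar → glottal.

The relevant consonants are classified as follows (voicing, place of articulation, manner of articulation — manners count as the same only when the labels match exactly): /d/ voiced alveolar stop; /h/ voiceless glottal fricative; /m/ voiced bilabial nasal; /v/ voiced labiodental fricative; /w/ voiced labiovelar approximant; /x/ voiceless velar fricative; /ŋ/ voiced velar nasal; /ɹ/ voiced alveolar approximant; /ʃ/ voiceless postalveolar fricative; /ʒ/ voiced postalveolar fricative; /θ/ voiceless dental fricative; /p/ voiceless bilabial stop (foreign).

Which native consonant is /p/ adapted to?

/d/ is closest: same manner (stop), place distance 3 (bilabial→alveolar), voicing differs (+1); total 4. Next closest is /m/ at distance 5.

d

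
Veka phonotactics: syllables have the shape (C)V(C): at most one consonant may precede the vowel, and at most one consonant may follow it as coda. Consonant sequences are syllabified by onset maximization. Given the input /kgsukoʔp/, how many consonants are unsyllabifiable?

Syllabifying with onset maximization leaves /k/, /g/, /p/ stranded (at most one coda consonant is licensed; onsets are limited to one consonant).

3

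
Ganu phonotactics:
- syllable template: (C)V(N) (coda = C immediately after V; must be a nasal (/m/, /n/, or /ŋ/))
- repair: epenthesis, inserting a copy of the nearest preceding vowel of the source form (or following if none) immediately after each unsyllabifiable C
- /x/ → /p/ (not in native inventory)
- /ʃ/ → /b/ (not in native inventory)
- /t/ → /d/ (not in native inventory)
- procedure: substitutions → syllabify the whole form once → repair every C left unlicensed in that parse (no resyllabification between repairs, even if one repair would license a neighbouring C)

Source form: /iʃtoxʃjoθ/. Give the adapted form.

ibidopobojoθo

Substitution: /ʃ/ → /b/, /t/ → /d/, /x/ → /p/, giving /ibdopbjoθ/.
The consonants /b/, /p/, /b/, /θ/ cannot be parsed into a legal (C)V(N) syllable (only a nasal (/m/, /n/, or /ŋ/) is licensed in coda position; onsets are limited to one consonant).
Epenthesis after each stranded consonant: /b/ → /bi/, /p/ → /po/, /b/ → /bo/, /θ/ → /θo/.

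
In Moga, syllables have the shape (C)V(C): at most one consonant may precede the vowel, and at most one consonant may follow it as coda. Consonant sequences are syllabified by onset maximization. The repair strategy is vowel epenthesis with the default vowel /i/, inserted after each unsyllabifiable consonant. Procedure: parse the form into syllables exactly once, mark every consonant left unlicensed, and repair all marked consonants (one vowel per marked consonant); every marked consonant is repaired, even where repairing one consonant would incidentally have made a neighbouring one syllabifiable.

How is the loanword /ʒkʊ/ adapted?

The consonants /ʒ/ cannot be parsed into a legal (C)V(C) syllable (at most one coda consonant is licensed; onsets are limited to one consonant).
Each unlicensed consonant becomes the onset of a new syllable: /ʒ/ → /ʒi/.

ʒikʊ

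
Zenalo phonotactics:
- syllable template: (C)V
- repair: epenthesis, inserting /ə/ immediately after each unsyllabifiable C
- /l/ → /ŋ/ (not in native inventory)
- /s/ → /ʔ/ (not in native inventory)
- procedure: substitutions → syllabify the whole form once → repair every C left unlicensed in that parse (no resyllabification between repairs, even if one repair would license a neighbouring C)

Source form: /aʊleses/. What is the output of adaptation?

Substitution: /l/ → /ŋ/, /s/ → /ʔ/, giving /aʊŋeʔeʔ/.
The consonants /ʔ/ cannot be parsed into a legal (C)V syllable (no codas are permitted; onsets are limited to one consonant).
Each unlicensed consonant becomes the onset of a new syllable: /ʔ/ → /ʔə/.

aʊŋeʔeʔə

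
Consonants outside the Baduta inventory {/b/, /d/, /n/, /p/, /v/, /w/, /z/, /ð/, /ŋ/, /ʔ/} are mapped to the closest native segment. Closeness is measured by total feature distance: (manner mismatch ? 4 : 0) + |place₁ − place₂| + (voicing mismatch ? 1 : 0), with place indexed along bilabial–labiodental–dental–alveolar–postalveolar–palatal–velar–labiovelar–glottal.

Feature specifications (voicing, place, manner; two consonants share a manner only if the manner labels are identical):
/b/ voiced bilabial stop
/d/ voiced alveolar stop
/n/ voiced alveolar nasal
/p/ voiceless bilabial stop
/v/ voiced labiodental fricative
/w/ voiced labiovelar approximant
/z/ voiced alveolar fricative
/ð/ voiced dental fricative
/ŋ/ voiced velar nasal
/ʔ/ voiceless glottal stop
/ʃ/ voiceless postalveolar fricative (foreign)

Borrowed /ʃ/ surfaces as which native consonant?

/z/ is closest: same manner (fricative), place distance 1 (postalveolar→alveolar), voicing differs (+1); total 2. Next closest is /ð/ at distance 3.

z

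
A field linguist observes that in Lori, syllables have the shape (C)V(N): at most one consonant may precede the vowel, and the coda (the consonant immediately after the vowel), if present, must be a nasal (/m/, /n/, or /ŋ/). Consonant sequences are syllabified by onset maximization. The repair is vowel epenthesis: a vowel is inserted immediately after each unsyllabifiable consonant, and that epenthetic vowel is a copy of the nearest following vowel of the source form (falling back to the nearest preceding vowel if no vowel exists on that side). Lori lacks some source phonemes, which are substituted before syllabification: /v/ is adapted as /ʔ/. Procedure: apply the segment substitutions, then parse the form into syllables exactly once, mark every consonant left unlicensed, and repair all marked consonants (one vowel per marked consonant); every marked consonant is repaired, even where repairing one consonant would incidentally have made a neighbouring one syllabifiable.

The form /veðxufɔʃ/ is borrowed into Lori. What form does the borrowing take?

ʔeðuxufɔʃɔ

Substitution: /v/ → /ʔ/, giving /ʔeðxufɔʃ/.
Syllabifying with onset maximization leaves /ð/, /ʃ/ stranded (only a nasal (/m/, /n/, or /ŋ/) is licensed in coda position; onsets are limited to one consonant).
Epenthesis after each stranded consonant: /ð/ → /ðu/, /ʃ/ → /ʃɔ/.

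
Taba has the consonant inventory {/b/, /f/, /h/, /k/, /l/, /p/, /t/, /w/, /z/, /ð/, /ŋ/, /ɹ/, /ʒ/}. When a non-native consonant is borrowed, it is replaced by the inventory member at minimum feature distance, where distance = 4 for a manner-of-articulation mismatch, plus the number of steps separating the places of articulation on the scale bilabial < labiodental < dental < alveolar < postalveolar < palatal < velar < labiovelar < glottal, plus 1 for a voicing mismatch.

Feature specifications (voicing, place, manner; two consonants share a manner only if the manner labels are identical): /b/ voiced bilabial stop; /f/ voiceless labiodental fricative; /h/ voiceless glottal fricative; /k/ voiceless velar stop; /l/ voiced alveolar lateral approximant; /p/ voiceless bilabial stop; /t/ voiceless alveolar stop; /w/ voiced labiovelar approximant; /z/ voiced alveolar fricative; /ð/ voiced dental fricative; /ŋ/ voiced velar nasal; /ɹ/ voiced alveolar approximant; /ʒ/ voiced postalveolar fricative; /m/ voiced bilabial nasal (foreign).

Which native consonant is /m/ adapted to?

b

/b/ is closest: manner differs (nasal→stop, +4), place distance 0 (bilabial→bilabial), same voicing; total 4. Next closest is /p/ at distance 5.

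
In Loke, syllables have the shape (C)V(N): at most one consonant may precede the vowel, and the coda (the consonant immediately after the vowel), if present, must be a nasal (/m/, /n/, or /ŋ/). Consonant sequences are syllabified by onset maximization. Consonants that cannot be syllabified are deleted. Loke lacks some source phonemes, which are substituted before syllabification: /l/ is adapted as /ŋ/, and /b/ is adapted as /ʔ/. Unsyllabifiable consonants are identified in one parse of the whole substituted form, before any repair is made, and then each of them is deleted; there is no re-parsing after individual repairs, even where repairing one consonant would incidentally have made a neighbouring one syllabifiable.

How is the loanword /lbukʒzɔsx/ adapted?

ʔuzɔ

Substitution: /l/ → /ŋ/, /b/ → /ʔ/, giving /ŋʔukʒzɔsx/.
Under (C)V(N), the unsyllabifiable consonants are /ŋ/, /k/, /ʒ/, /s/, /x/ (only a nasal (/m/, /n/, or /ŋ/) is licensed in coda position; onsets are limited to one consonant).
Deletion applies to /ŋ/, /k/, /ʒ/, /s/, /x/.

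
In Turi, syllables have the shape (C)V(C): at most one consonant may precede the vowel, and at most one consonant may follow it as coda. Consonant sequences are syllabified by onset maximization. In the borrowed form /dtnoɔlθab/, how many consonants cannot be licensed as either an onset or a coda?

2

Syllabifying with onset maximization leaves /d/, /t/ stranded (at most one coda consonant is licensed; onsets are limited to one consonant).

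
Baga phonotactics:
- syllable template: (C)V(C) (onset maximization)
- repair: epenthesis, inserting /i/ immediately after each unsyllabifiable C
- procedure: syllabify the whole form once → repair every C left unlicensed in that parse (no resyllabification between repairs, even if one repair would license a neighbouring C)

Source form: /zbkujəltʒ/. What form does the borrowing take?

zibikujəltiʒi

Syllabifying with onset maximization leaves /z/, /b/, /t/, /ʒ/ stranded (at most one coda consonant is licensed; onsets are limited to one consonant).
Each unlicensed consonant becomes the onset of a new syllable: /z/ → /zi/, /b/ → /bi/, /t/ → /ti/, /ʒ/ → /ʒi/.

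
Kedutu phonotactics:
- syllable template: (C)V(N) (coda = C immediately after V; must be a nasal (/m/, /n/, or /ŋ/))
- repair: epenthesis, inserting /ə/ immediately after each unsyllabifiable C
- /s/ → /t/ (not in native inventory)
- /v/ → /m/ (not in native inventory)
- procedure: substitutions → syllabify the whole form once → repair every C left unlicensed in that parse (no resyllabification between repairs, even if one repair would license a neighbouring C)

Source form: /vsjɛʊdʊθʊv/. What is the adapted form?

Substitution: /v/ → /m/, /s/ → /t/, giving /mtjɛʊdʊθʊm/.
Syllabifying with onset maximization leaves /m/, /t/ stranded (only a nasal (/m/, /n/, or /ŋ/) is licensed in coda position; onsets are limited to one consonant).
Epenthesis after each stranded consonant: /m/ → /mə/, /t/ → /tə/.

mətəjɛʊdʊθʊm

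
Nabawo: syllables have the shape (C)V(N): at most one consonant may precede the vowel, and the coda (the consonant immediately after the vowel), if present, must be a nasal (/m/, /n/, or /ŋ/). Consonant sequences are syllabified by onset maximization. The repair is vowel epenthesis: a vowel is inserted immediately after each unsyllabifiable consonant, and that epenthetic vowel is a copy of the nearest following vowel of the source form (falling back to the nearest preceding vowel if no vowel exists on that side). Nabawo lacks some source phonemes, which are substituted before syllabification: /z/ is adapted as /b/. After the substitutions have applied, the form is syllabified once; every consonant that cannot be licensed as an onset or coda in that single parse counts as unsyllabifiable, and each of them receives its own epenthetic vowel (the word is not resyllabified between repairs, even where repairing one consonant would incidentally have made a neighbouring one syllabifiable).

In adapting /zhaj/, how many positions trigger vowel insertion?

After substitution the input is /bhaj/.
The unsyllabifiable consonants are /b/, /j/; each receives one epenthetic vowel.

2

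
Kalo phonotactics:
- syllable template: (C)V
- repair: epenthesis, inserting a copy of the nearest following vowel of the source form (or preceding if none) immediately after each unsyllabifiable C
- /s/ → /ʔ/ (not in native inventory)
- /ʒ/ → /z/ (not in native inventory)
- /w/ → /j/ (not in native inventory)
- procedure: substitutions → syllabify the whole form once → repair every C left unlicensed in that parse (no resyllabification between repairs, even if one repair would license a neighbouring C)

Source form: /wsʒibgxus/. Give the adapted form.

Substitution: /w/ → /j/, /s/ → /ʔ/, /ʒ/ → /z/, giving /jʔzibgxuʔ/.
The consonants /j/, /ʔ/, /b/, /g/, /ʔ/ cannot be parsed into a legal (C)V syllable (no codas are permitted; onsets are limited to one consonant).
Inserting the epenthetic vowel yields /j/ → /ji/, /ʔ/ → /ʔi/, /b/ → /bu/, /g/ → /gu/, /ʔ/ → /ʔu/.

jiʔizibuguxuʔu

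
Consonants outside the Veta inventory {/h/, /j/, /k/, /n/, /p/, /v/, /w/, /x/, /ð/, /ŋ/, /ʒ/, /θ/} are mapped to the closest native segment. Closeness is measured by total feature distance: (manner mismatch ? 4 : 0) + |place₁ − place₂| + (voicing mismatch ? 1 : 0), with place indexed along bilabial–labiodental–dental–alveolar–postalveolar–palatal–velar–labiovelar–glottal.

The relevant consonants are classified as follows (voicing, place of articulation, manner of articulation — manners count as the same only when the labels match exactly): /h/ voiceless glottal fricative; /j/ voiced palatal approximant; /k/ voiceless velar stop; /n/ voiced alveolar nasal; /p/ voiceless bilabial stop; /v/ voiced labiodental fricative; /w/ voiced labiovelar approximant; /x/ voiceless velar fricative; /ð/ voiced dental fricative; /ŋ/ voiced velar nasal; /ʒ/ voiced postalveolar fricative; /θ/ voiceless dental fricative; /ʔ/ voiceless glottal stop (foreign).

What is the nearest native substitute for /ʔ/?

/k/ is closest: same manner (stop), place distance 2 (glottal→velar), same voicing; total 2. Next closest is /h/ at distance 4.

k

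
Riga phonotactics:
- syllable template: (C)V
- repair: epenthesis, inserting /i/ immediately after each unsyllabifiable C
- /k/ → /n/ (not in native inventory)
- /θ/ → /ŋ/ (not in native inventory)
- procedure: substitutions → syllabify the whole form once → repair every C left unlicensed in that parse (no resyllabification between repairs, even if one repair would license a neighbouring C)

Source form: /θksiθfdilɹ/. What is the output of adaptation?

ŋinisiŋifidiliɹi

Substitution: /θ/ → /ŋ/, /k/ → /n/, giving /ŋnsiŋfdilɹ/.
Syllabifying with onset maximization leaves /ŋ/, /n/, /ŋ/, /f/, /l/, /ɹ/ stranded (no codas are permitted; onsets are limited to one consonant).
Inserting the epenthetic vowel yields /ŋ/ → /ŋi/, /n/ → /ni/, /ŋ/ → /ŋi/, /f/ → /fi/, /l/ → /li/, /ɹ/ → /ɹi/.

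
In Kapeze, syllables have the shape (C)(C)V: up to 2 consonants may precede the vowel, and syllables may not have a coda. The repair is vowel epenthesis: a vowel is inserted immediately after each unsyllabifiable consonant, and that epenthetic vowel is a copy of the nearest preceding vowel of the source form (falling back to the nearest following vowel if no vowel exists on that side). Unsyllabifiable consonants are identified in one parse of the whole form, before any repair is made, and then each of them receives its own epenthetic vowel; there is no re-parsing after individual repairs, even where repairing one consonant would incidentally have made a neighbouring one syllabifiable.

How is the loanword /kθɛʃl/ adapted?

kθɛʃɛlɛ

Syllabifying with onset maximization leaves /ʃ/, /l/ stranded (no codas are permitted; onsets may contain at most 2 consonants).
Epenthesis after each stranded consonant: /ʃ/ → /ʃɛ/, /l/ → /lɛ/.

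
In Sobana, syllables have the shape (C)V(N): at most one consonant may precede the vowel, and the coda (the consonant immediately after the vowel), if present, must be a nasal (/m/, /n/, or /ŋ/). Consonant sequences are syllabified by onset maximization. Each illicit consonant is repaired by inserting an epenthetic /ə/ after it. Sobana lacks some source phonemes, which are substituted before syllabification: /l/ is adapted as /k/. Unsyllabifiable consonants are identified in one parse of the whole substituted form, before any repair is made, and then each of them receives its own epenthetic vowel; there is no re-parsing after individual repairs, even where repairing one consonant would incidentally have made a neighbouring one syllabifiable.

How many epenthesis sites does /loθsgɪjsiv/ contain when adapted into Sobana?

4

After substitution the input is /koθsgɪjsiv/.
The unsyllabifiable consonants are /θ/, /s/, /j/, /v/; each receives one epenthetic vowel.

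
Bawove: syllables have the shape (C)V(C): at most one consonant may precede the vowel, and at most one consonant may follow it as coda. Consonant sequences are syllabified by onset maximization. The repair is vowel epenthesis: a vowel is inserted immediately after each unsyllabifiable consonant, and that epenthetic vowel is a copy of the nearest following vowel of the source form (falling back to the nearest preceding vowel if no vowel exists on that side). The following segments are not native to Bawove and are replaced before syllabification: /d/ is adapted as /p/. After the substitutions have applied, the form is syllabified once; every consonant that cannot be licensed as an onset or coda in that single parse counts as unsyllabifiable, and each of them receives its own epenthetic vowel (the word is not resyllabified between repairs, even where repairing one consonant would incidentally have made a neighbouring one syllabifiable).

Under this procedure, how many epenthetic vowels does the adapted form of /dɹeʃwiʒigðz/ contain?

3

After substitution the input is /pɹeʃwiʒigðz/.
The unsyllabifiable consonants are /p/, /ð/, /z/; each receives one epenthetic vowel.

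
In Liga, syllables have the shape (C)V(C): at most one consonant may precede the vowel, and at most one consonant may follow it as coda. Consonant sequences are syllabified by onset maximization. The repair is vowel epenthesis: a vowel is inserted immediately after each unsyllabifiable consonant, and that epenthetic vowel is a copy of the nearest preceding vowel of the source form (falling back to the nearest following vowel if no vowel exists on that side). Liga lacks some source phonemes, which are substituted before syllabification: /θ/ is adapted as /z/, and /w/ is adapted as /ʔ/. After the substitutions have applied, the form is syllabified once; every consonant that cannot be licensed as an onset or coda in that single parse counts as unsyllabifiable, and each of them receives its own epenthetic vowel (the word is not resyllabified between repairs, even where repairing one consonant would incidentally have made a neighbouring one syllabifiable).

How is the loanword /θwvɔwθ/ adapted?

Substitution: /θ/ → /z/, /w/ → /ʔ/, giving /zʔvɔʔz/.
Under (C)V(C), the unsyllabifiable consonants are /z/, /ʔ/, /z/ (at most one coda consonant is licensed; onsets are limited to one consonant).
Each unlicensed consonant becomes the onset of a new syllable: /z/ → /zɔ/, /ʔ/ → /ʔɔ/, /z/ → /zɔ/.

zɔʔɔvɔʔzɔ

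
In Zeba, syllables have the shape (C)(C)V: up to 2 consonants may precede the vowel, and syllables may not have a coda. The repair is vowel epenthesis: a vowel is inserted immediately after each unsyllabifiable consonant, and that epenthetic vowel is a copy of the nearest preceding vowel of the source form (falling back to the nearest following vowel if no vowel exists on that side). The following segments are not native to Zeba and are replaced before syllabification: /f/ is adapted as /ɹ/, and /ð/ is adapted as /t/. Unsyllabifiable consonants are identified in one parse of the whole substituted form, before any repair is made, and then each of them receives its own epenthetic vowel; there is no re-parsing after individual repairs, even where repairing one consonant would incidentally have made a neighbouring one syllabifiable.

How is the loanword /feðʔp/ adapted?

ɹeteʔepe

Substitution: /f/ → /ɹ/, /ð/ → /t/, giving /ɹetʔp/.
Syllabifying with onset maximization leaves /t/, /ʔ/, /p/ stranded (no codas are permitted; onsets may contain at most 2 consonants).
Inserting the epenthetic vowel yields /t/ → /te/, /ʔ/ → /ʔe/, /p/ → /pe/.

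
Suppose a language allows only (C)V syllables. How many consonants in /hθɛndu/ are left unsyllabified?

Syllabifying with onset maximization leaves /h/, /n/ stranded (no codas are permitted; onsets are limited to one consonant).

2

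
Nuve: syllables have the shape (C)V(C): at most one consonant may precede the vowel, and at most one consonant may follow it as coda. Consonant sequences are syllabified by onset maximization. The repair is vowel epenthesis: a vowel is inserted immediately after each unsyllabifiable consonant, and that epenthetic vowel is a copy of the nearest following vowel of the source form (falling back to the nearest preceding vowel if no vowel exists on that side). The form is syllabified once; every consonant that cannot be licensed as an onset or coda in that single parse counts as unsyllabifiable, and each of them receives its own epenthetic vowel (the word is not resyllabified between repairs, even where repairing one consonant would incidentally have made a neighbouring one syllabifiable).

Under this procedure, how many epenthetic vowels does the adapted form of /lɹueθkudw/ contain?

The unsyllabifiable consonants are /l/, /w/; each receives one epenthetic vowel.

2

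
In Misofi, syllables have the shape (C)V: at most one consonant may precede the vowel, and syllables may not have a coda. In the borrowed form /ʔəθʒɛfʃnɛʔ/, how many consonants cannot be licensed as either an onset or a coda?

4

Syllabifying with onset maximization leaves /θ/, /f/, /ʃ/, /ʔ/ stranded (no codas are permitted; onsets are limited to one consonant).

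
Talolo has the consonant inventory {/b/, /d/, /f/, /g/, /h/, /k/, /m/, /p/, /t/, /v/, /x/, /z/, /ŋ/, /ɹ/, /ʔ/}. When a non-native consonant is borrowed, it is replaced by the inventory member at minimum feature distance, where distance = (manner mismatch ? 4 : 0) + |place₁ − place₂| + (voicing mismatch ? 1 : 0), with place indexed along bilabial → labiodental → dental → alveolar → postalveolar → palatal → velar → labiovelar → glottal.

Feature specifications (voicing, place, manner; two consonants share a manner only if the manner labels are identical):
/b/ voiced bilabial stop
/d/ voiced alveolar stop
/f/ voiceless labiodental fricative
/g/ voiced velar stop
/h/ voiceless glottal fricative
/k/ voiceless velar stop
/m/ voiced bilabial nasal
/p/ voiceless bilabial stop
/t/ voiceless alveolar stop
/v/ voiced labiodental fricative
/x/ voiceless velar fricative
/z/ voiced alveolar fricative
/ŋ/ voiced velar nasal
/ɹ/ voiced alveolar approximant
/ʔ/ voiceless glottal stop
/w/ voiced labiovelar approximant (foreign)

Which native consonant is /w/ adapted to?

ɹ

/ɹ/ is closest: same manner (approximant), place distance 4 (labiovelar→alveolar), same voicing; total 4. Next closest is /g/ at distance 5.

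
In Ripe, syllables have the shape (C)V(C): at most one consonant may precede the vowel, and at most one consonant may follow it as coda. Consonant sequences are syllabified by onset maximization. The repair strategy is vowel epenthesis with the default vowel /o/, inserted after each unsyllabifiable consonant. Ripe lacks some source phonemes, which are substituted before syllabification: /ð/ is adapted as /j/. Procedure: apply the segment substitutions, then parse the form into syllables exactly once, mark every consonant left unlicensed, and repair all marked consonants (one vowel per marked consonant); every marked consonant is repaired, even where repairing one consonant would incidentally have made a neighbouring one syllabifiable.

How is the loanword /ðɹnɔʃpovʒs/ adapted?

Substitution: /ð/ → /j/, giving /jɹnɔʃpovʒs/.
The consonants /j/, /ɹ/, /ʒ/, /s/ cannot be parsed into a legal (C)V(C) syllable (at most one coda consonant is licensed; onsets are limited to one consonant).
Epenthesis after each stranded consonant: /j/ → /jo/, /ɹ/ → /ɹo/, /ʒ/ → /ʒo/, /s/ → /so/.

joɹonɔʃpovʒoso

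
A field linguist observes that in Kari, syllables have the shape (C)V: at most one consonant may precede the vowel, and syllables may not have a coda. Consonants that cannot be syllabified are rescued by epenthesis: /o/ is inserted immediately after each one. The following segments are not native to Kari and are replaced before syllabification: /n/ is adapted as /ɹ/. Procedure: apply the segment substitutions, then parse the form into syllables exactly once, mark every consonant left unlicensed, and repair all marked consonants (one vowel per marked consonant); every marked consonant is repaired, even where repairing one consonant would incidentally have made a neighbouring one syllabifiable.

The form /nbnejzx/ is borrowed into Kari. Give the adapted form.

Substitution: /n/ → /ɹ/, giving /ɹbɹejzx/.
Under (C)V, the unsyllabifiable consonants are /ɹ/, /b/, /j/, /z/, /x/ (no codas are permitted; onsets are limited to one consonant).
Inserting the epenthetic vowel yields /ɹ/ → /ɹo/, /b/ → /bo/, /j/ → /jo/, /z/ → /zo/, /x/ → /xo/.

ɹoboɹejozoxo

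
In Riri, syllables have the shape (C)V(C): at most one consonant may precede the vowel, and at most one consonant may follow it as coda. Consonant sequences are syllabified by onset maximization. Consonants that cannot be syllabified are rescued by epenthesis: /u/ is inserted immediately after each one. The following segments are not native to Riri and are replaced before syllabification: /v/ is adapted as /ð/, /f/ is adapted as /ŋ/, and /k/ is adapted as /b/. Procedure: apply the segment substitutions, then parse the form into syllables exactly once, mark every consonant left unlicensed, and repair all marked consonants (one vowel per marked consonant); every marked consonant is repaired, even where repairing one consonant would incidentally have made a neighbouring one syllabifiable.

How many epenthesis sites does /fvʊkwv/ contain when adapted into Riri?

3

After substitution the input is /ŋðʊbwð/.
The unsyllabifiable consonants are /ŋ/, /w/, /ð/; each receives one epenthetic vowel.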